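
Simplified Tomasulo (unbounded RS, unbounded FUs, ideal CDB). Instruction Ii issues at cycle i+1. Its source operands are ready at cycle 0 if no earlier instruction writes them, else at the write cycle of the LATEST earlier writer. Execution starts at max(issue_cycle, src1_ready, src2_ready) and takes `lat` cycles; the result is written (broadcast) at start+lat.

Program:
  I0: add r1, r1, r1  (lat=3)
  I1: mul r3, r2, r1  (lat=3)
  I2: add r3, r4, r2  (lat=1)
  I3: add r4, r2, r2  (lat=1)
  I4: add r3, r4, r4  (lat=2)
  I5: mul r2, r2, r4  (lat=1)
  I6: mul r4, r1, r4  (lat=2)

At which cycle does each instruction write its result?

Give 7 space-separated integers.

Answer: 4 7 4 5 7 7 9

Derivation:
I0 add r1: issue@1 deps=(None,None) exec_start@1 write@4
I1 mul r3: issue@2 deps=(None,0) exec_start@4 write@7
I2 add r3: issue@3 deps=(None,None) exec_start@3 write@4
I3 add r4: issue@4 deps=(None,None) exec_start@4 write@5
I4 add r3: issue@5 deps=(3,3) exec_start@5 write@7
I5 mul r2: issue@6 deps=(None,3) exec_start@6 write@7
I6 mul r4: issue@7 deps=(0,3) exec_start@7 write@9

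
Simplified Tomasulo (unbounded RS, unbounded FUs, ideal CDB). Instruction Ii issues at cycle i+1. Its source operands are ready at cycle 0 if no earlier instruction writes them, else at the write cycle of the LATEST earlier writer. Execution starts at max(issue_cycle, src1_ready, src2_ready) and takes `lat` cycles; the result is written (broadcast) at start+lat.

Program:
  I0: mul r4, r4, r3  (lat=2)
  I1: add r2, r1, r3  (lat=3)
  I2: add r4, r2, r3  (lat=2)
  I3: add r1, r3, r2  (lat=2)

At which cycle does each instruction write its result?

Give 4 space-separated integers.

Answer: 3 5 7 7

Derivation:
I0 mul r4: issue@1 deps=(None,None) exec_start@1 write@3
I1 add r2: issue@2 deps=(None,None) exec_start@2 write@5
I2 add r4: issue@3 deps=(1,None) exec_start@5 write@7
I3 add r1: issue@4 deps=(None,1) exec_start@5 write@7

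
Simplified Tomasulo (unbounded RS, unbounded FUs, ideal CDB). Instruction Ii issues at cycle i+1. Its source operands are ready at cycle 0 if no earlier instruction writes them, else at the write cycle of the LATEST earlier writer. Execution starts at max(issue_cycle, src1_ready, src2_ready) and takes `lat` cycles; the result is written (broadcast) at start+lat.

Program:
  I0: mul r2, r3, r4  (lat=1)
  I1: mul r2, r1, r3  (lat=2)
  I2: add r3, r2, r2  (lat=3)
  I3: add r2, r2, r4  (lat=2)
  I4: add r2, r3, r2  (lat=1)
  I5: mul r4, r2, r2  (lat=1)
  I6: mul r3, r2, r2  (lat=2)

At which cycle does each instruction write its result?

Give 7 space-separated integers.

Answer: 2 4 7 6 8 9 10

Derivation:
I0 mul r2: issue@1 deps=(None,None) exec_start@1 write@2
I1 mul r2: issue@2 deps=(None,None) exec_start@2 write@4
I2 add r3: issue@3 deps=(1,1) exec_start@4 write@7
I3 add r2: issue@4 deps=(1,None) exec_start@4 write@6
I4 add r2: issue@5 deps=(2,3) exec_start@7 write@8
I5 mul r4: issue@6 deps=(4,4) exec_start@8 write@9
I6 mul r3: issue@7 deps=(4,4) exec_start@8 write@10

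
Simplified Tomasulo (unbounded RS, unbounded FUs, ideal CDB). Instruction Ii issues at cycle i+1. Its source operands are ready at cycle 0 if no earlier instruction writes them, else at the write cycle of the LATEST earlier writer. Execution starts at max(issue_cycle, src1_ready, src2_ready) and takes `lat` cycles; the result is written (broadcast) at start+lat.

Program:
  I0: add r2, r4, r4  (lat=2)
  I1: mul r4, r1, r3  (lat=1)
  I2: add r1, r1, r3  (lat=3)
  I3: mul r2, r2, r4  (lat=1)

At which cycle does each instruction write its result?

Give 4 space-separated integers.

Answer: 3 3 6 5

Derivation:
I0 add r2: issue@1 deps=(None,None) exec_start@1 write@3
I1 mul r4: issue@2 deps=(None,None) exec_start@2 write@3
I2 add r1: issue@3 deps=(None,None) exec_start@3 write@6
I3 mul r2: issue@4 deps=(0,1) exec_start@4 write@5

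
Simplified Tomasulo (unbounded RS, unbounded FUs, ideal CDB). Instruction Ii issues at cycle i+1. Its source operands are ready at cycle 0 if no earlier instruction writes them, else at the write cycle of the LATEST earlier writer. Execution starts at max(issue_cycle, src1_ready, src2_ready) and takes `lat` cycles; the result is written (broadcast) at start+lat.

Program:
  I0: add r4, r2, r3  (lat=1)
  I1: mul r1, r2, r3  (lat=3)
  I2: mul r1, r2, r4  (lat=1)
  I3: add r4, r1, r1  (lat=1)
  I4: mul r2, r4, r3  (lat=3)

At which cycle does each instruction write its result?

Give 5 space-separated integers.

Answer: 2 5 4 5 8

Derivation:
I0 add r4: issue@1 deps=(None,None) exec_start@1 write@2
I1 mul r1: issue@2 deps=(None,None) exec_start@2 write@5
I2 mul r1: issue@3 deps=(None,0) exec_start@3 write@4
I3 add r4: issue@4 deps=(2,2) exec_start@4 write@5
I4 mul r2: issue@5 deps=(3,None) exec_start@5 write@8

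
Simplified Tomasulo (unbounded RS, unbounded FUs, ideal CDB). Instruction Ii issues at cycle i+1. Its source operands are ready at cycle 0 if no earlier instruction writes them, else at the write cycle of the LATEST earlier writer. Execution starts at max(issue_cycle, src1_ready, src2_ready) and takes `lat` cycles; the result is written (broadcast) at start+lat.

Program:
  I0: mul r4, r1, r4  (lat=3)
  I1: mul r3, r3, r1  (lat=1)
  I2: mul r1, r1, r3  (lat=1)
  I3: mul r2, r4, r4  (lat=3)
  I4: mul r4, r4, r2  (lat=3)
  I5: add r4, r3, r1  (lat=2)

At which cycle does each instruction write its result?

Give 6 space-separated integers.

Answer: 4 3 4 7 10 8

Derivation:
I0 mul r4: issue@1 deps=(None,None) exec_start@1 write@4
I1 mul r3: issue@2 deps=(None,None) exec_start@2 write@3
I2 mul r1: issue@3 deps=(None,1) exec_start@3 write@4
I3 mul r2: issue@4 deps=(0,0) exec_start@4 write@7
I4 mul r4: issue@5 deps=(0,3) exec_start@7 write@10
I5 add r4: issue@6 deps=(1,2) exec_start@6 write@8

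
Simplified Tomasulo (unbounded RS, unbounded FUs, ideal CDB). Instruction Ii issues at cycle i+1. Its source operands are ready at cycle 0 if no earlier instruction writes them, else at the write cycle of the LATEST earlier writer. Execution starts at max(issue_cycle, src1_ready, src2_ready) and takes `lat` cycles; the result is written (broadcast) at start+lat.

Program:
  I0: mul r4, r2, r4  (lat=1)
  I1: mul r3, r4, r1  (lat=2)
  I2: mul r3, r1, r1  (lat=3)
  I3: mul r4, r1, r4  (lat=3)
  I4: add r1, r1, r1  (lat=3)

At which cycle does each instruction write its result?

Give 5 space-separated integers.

Answer: 2 4 6 7 8

Derivation:
I0 mul r4: issue@1 deps=(None,None) exec_start@1 write@2
I1 mul r3: issue@2 deps=(0,None) exec_start@2 write@4
I2 mul r3: issue@3 deps=(None,None) exec_start@3 write@6
I3 mul r4: issue@4 deps=(None,0) exec_start@4 write@7
I4 add r1: issue@5 deps=(None,None) exec_start@5 write@8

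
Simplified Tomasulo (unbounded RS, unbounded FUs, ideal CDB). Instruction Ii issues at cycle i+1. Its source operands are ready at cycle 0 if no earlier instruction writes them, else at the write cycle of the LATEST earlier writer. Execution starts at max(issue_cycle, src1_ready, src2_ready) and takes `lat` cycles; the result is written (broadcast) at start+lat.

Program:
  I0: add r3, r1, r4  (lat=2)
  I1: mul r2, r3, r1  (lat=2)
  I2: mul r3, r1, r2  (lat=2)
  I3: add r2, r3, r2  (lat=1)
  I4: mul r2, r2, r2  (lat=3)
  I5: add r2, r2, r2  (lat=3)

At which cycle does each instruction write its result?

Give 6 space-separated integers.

I0 add r3: issue@1 deps=(None,None) exec_start@1 write@3
I1 mul r2: issue@2 deps=(0,None) exec_start@3 write@5
I2 mul r3: issue@3 deps=(None,1) exec_start@5 write@7
I3 add r2: issue@4 deps=(2,1) exec_start@7 write@8
I4 mul r2: issue@5 deps=(3,3) exec_start@8 write@11
I5 add r2: issue@6 deps=(4,4) exec_start@11 write@14

Answer: 3 5 7 8 11 14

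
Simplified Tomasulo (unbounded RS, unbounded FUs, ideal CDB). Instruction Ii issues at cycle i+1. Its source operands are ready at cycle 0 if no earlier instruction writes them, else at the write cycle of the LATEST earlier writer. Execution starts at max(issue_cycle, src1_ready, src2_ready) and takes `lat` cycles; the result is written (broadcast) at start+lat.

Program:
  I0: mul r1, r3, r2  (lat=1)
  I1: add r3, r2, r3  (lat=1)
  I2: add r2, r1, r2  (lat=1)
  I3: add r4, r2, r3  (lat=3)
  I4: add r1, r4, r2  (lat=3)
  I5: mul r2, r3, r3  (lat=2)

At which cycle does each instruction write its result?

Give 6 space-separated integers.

Answer: 2 3 4 7 10 8

Derivation:
I0 mul r1: issue@1 deps=(None,None) exec_start@1 write@2
I1 add r3: issue@2 deps=(None,None) exec_start@2 write@3
I2 add r2: issue@3 deps=(0,None) exec_start@3 write@4
I3 add r4: issue@4 deps=(2,1) exec_start@4 write@7
I4 add r1: issue@5 deps=(3,2) exec_start@7 write@10
I5 mul r2: issue@6 deps=(1,1) exec_start@6 write@8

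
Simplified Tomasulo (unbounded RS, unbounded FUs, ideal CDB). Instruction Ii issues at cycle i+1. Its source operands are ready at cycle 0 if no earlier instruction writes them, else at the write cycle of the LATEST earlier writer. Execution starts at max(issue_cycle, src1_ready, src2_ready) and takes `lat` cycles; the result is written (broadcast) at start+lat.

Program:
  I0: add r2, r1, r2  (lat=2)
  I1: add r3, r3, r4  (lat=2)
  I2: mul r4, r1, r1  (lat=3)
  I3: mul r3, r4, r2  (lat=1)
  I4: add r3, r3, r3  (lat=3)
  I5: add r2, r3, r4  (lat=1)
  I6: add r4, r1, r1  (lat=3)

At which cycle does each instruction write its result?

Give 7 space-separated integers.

Answer: 3 4 6 7 10 11 10

Derivation:
I0 add r2: issue@1 deps=(None,None) exec_start@1 write@3
I1 add r3: issue@2 deps=(None,None) exec_start@2 write@4
I2 mul r4: issue@3 deps=(None,None) exec_start@3 write@6
I3 mul r3: issue@4 deps=(2,0) exec_start@6 write@7
I4 add r3: issue@5 deps=(3,3) exec_start@7 write@10
I5 add r2: issue@6 deps=(4,2) exec_start@10 write@11
I6 add r4: issue@7 deps=(None,None) exec_start@7 write@10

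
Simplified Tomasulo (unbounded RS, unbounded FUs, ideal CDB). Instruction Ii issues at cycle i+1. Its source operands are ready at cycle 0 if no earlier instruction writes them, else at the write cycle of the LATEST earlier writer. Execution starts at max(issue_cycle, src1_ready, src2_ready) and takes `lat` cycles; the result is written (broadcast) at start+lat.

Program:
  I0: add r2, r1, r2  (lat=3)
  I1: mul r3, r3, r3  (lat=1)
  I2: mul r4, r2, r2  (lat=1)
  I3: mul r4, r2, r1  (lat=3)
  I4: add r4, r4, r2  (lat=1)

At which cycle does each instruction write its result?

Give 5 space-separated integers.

I0 add r2: issue@1 deps=(None,None) exec_start@1 write@4
I1 mul r3: issue@2 deps=(None,None) exec_start@2 write@3
I2 mul r4: issue@3 deps=(0,0) exec_start@4 write@5
I3 mul r4: issue@4 deps=(0,None) exec_start@4 write@7
I4 add r4: issue@5 deps=(3,0) exec_start@7 write@8

Answer: 4 3 5 7 8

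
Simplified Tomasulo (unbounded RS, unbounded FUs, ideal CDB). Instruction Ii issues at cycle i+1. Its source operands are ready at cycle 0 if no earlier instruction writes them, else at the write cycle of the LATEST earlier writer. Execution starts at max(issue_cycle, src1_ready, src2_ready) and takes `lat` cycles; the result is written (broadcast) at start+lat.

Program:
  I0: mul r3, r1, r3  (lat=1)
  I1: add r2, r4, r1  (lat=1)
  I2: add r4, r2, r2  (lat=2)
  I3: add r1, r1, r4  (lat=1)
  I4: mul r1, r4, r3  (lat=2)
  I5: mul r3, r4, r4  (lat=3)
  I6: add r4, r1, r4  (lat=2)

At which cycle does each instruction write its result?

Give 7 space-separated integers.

I0 mul r3: issue@1 deps=(None,None) exec_start@1 write@2
I1 add r2: issue@2 deps=(None,None) exec_start@2 write@3
I2 add r4: issue@3 deps=(1,1) exec_start@3 write@5
I3 add r1: issue@4 deps=(None,2) exec_start@5 write@6
I4 mul r1: issue@5 deps=(2,0) exec_start@5 write@7
I5 mul r3: issue@6 deps=(2,2) exec_start@6 write@9
I6 add r4: issue@7 deps=(4,2) exec_start@7 write@9

Answer: 2 3 5 6 7 9 9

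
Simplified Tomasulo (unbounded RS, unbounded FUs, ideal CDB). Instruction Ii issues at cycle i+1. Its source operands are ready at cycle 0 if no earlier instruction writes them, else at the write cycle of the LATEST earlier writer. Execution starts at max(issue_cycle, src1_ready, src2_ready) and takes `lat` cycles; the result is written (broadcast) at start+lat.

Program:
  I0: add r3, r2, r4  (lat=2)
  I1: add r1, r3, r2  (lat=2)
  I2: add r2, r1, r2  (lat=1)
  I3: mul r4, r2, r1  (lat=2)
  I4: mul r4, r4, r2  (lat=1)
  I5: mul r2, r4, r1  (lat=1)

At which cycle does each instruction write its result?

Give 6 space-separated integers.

Answer: 3 5 6 8 9 10

Derivation:
I0 add r3: issue@1 deps=(None,None) exec_start@1 write@3
I1 add r1: issue@2 deps=(0,None) exec_start@3 write@5
I2 add r2: issue@3 deps=(1,None) exec_start@5 write@6
I3 mul r4: issue@4 deps=(2,1) exec_start@6 write@8
I4 mul r4: issue@5 deps=(3,2) exec_start@8 write@9
I5 mul r2: issue@6 deps=(4,1) exec_start@9 write@10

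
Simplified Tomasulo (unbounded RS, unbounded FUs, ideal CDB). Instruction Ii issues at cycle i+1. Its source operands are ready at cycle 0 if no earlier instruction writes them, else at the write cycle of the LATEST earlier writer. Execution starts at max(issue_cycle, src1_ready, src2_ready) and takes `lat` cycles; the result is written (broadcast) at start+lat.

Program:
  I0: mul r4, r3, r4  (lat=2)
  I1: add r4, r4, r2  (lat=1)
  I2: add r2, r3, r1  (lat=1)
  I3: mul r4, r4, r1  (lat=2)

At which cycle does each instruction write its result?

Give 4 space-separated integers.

I0 mul r4: issue@1 deps=(None,None) exec_start@1 write@3
I1 add r4: issue@2 deps=(0,None) exec_start@3 write@4
I2 add r2: issue@3 deps=(None,None) exec_start@3 write@4
I3 mul r4: issue@4 deps=(1,None) exec_start@4 write@6

Answer: 3 4 4 6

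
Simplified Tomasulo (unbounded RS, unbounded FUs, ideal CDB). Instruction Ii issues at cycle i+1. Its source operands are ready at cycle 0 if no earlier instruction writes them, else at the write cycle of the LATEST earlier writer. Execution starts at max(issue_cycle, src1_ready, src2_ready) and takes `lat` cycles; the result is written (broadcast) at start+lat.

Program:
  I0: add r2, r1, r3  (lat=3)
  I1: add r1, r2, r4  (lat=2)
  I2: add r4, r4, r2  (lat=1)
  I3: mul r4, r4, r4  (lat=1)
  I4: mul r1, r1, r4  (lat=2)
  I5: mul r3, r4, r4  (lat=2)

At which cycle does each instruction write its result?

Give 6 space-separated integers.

Answer: 4 6 5 6 8 8

Derivation:
I0 add r2: issue@1 deps=(None,None) exec_start@1 write@4
I1 add r1: issue@2 deps=(0,None) exec_start@4 write@6
I2 add r4: issue@3 deps=(None,0) exec_start@4 write@5
I3 mul r4: issue@4 deps=(2,2) exec_start@5 write@6
I4 mul r1: issue@5 deps=(1,3) exec_start@6 write@8
I5 mul r3: issue@6 deps=(3,3) exec_start@6 write@8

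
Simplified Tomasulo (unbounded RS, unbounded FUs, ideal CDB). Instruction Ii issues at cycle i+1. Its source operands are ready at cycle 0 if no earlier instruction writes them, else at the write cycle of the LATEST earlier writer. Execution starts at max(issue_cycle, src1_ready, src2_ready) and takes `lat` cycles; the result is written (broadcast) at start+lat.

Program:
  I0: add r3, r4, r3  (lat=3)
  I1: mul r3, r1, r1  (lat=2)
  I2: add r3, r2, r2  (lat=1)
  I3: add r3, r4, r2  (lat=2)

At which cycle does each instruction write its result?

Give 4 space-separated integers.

Answer: 4 4 4 6

Derivation:
I0 add r3: issue@1 deps=(None,None) exec_start@1 write@4
I1 mul r3: issue@2 deps=(None,None) exec_start@2 write@4
I2 add r3: issue@3 deps=(None,None) exec_start@3 write@4
I3 add r3: issue@4 deps=(None,None) exec_start@4 write@6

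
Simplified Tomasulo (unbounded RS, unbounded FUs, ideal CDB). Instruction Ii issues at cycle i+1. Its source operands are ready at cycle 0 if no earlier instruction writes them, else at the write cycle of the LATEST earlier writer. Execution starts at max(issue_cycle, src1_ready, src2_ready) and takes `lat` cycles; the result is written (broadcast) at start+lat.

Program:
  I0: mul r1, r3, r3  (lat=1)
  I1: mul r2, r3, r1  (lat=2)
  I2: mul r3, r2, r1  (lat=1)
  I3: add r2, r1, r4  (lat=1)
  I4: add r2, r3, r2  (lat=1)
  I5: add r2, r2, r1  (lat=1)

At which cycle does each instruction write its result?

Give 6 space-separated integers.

I0 mul r1: issue@1 deps=(None,None) exec_start@1 write@2
I1 mul r2: issue@2 deps=(None,0) exec_start@2 write@4
I2 mul r3: issue@3 deps=(1,0) exec_start@4 write@5
I3 add r2: issue@4 deps=(0,None) exec_start@4 write@5
I4 add r2: issue@5 deps=(2,3) exec_start@5 write@6
I5 add r2: issue@6 deps=(4,0) exec_start@6 write@7

Answer: 2 4 5 5 6 7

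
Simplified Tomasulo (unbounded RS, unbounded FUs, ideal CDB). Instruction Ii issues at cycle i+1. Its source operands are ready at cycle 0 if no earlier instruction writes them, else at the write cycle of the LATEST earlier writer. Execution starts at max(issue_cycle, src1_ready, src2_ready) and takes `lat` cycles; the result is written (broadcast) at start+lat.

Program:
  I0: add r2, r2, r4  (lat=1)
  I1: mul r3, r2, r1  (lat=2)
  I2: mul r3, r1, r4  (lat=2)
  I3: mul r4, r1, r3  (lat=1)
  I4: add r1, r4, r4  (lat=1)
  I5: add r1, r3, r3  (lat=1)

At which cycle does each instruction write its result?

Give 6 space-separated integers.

I0 add r2: issue@1 deps=(None,None) exec_start@1 write@2
I1 mul r3: issue@2 deps=(0,None) exec_start@2 write@4
I2 mul r3: issue@3 deps=(None,None) exec_start@3 write@5
I3 mul r4: issue@4 deps=(None,2) exec_start@5 write@6
I4 add r1: issue@5 deps=(3,3) exec_start@6 write@7
I5 add r1: issue@6 deps=(2,2) exec_start@6 write@7

Answer: 2 4 5 6 7 7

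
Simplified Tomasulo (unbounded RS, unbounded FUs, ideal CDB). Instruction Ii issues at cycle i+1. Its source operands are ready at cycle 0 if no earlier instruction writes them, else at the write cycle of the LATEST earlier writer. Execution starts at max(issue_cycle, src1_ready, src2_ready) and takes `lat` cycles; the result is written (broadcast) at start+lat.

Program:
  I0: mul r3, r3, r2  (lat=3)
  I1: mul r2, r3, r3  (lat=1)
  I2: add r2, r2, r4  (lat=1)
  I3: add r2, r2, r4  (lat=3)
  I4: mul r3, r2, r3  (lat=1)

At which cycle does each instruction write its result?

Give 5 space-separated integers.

I0 mul r3: issue@1 deps=(None,None) exec_start@1 write@4
I1 mul r2: issue@2 deps=(0,0) exec_start@4 write@5
I2 add r2: issue@3 deps=(1,None) exec_start@5 write@6
I3 add r2: issue@4 deps=(2,None) exec_start@6 write@9
I4 mul r3: issue@5 deps=(3,0) exec_start@9 write@10

Answer: 4 5 6 9 10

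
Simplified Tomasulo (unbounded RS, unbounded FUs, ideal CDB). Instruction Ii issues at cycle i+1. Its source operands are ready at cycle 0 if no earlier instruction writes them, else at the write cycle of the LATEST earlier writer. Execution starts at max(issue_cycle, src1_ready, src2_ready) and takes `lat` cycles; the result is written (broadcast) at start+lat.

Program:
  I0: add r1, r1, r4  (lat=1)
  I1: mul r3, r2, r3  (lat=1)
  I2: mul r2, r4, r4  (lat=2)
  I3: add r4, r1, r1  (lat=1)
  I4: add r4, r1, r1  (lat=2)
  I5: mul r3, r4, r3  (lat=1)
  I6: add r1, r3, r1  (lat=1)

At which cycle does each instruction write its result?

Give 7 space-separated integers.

Answer: 2 3 5 5 7 8 9

Derivation:
I0 add r1: issue@1 deps=(None,None) exec_start@1 write@2
I1 mul r3: issue@2 deps=(None,None) exec_start@2 write@3
I2 mul r2: issue@3 deps=(None,None) exec_start@3 write@5
I3 add r4: issue@4 deps=(0,0) exec_start@4 write@5
I4 add r4: issue@5 deps=(0,0) exec_start@5 write@7
I5 mul r3: issue@6 deps=(4,1) exec_start@7 write@8
I6 add r1: issue@7 deps=(5,0) exec_start@8 write@9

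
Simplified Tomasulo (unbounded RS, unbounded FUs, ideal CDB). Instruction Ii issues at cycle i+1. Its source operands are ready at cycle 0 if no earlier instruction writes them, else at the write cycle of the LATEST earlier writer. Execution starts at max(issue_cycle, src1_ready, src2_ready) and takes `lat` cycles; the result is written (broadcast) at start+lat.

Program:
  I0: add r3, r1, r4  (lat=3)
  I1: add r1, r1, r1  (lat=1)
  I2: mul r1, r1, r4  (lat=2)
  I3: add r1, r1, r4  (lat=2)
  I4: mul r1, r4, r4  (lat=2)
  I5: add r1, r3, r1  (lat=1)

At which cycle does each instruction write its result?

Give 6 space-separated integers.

I0 add r3: issue@1 deps=(None,None) exec_start@1 write@4
I1 add r1: issue@2 deps=(None,None) exec_start@2 write@3
I2 mul r1: issue@3 deps=(1,None) exec_start@3 write@5
I3 add r1: issue@4 deps=(2,None) exec_start@5 write@7
I4 mul r1: issue@5 deps=(None,None) exec_start@5 write@7
I5 add r1: issue@6 deps=(0,4) exec_start@7 write@8

Answer: 4 3 5 7 7 8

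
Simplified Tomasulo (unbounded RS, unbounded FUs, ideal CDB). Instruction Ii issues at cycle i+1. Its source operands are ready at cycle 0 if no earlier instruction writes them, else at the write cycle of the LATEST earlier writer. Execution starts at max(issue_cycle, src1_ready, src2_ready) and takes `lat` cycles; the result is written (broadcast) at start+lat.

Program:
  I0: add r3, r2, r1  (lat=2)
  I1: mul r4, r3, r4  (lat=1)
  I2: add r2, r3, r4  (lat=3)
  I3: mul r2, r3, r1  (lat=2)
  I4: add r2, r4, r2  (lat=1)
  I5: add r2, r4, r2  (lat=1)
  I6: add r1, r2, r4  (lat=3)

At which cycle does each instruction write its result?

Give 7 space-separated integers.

Answer: 3 4 7 6 7 8 11

Derivation:
I0 add r3: issue@1 deps=(None,None) exec_start@1 write@3
I1 mul r4: issue@2 deps=(0,None) exec_start@3 write@4
I2 add r2: issue@3 deps=(0,1) exec_start@4 write@7
I3 mul r2: issue@4 deps=(0,None) exec_start@4 write@6
I4 add r2: issue@5 deps=(1,3) exec_start@6 write@7
I5 add r2: issue@6 deps=(1,4) exec_start@7 write@8
I6 add r1: issue@7 deps=(5,1) exec_start@8 write@11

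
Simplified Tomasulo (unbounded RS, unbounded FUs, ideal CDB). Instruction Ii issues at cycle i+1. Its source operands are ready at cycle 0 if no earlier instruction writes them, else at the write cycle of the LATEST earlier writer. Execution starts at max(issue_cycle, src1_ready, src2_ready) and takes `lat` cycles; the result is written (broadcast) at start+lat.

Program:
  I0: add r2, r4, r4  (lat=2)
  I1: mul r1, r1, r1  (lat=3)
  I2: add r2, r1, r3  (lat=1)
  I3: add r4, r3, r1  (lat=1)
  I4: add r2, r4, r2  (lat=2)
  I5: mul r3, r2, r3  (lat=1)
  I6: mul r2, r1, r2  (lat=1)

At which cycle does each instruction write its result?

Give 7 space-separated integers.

Answer: 3 5 6 6 8 9 9

Derivation:
I0 add r2: issue@1 deps=(None,None) exec_start@1 write@3
I1 mul r1: issue@2 deps=(None,None) exec_start@2 write@5
I2 add r2: issue@3 deps=(1,None) exec_start@5 write@6
I3 add r4: issue@4 deps=(None,1) exec_start@5 write@6
I4 add r2: issue@5 deps=(3,2) exec_start@6 write@8
I5 mul r3: issue@6 deps=(4,None) exec_start@8 write@9
I6 mul r2: issue@7 deps=(1,4) exec_start@8 write@9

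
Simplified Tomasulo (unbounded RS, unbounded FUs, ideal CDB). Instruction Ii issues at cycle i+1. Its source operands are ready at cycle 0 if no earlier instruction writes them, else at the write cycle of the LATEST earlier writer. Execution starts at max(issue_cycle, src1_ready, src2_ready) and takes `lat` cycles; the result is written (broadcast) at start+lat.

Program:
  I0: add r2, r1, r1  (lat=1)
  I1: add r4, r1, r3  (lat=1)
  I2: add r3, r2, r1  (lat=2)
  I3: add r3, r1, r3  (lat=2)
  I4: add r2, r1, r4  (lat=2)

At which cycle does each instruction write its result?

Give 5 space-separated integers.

Answer: 2 3 5 7 7

Derivation:
I0 add r2: issue@1 deps=(None,None) exec_start@1 write@2
I1 add r4: issue@2 deps=(None,None) exec_start@2 write@3
I2 add r3: issue@3 deps=(0,None) exec_start@3 write@5
I3 add r3: issue@4 deps=(None,2) exec_start@5 write@7
I4 add r2: issue@5 deps=(None,1) exec_start@5 write@7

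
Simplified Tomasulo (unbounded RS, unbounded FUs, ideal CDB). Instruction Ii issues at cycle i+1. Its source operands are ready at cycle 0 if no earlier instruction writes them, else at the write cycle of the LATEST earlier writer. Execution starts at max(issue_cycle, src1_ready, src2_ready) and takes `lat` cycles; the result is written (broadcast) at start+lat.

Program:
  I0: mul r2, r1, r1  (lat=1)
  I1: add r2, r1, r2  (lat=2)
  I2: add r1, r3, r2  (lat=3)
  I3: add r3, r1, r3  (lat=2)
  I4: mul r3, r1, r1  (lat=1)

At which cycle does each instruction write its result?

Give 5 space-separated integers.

Answer: 2 4 7 9 8

Derivation:
I0 mul r2: issue@1 deps=(None,None) exec_start@1 write@2
I1 add r2: issue@2 deps=(None,0) exec_start@2 write@4
I2 add r1: issue@3 deps=(None,1) exec_start@4 write@7
I3 add r3: issue@4 deps=(2,None) exec_start@7 write@9
I4 mul r3: issue@5 deps=(2,2) exec_start@7 write@8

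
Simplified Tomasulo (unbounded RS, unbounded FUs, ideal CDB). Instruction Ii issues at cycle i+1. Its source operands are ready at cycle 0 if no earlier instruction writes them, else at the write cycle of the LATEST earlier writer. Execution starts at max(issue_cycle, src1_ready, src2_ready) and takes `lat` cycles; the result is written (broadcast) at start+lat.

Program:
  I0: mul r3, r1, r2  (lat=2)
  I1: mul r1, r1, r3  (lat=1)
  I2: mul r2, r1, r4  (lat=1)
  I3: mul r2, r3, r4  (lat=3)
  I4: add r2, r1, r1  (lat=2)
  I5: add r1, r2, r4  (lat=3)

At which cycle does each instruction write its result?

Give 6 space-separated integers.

I0 mul r3: issue@1 deps=(None,None) exec_start@1 write@3
I1 mul r1: issue@2 deps=(None,0) exec_start@3 write@4
I2 mul r2: issue@3 deps=(1,None) exec_start@4 write@5
I3 mul r2: issue@4 deps=(0,None) exec_start@4 write@7
I4 add r2: issue@5 deps=(1,1) exec_start@5 write@7
I5 add r1: issue@6 deps=(4,None) exec_start@7 write@10

Answer: 3 4 5 7 7 10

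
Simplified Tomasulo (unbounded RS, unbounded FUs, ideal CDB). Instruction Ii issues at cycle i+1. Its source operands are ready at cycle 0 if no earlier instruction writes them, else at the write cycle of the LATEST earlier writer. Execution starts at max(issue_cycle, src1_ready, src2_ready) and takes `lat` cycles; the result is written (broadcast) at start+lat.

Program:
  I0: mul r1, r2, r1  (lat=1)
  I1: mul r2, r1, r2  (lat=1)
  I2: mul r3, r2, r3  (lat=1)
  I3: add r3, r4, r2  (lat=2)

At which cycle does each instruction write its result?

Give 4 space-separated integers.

Answer: 2 3 4 6

Derivation:
I0 mul r1: issue@1 deps=(None,None) exec_start@1 write@2
I1 mul r2: issue@2 deps=(0,None) exec_start@2 write@3
I2 mul r3: issue@3 deps=(1,None) exec_start@3 write@4
I3 add r3: issue@4 deps=(None,1) exec_start@4 write@6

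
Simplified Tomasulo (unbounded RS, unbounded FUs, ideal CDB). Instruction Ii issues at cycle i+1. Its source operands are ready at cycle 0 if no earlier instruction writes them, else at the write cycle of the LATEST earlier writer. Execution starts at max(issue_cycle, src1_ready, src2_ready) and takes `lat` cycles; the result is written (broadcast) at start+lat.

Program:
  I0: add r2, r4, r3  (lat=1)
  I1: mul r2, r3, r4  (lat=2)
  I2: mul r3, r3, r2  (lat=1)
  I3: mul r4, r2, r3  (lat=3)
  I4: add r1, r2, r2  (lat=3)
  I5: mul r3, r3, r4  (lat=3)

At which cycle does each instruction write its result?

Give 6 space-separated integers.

Answer: 2 4 5 8 8 11

Derivation:
I0 add r2: issue@1 deps=(None,None) exec_start@1 write@2
I1 mul r2: issue@2 deps=(None,None) exec_start@2 write@4
I2 mul r3: issue@3 deps=(None,1) exec_start@4 write@5
I3 mul r4: issue@4 deps=(1,2) exec_start@5 write@8
I4 add r1: issue@5 deps=(1,1) exec_start@5 write@8
I5 mul r3: issue@6 deps=(2,3) exec_start@8 write@11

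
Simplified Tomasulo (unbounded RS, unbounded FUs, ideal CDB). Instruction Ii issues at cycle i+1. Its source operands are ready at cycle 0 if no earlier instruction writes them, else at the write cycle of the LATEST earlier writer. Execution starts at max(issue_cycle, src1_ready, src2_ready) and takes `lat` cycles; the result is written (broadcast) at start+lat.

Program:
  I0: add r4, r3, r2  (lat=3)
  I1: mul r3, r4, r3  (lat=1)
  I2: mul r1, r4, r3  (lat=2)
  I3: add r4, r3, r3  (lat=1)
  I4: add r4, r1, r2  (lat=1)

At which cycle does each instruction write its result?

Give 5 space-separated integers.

Answer: 4 5 7 6 8

Derivation:
I0 add r4: issue@1 deps=(None,None) exec_start@1 write@4
I1 mul r3: issue@2 deps=(0,None) exec_start@4 write@5
I2 mul r1: issue@3 deps=(0,1) exec_start@5 write@7
I3 add r4: issue@4 deps=(1,1) exec_start@5 write@6
I4 add r4: issue@5 deps=(2,None) exec_start@7 write@8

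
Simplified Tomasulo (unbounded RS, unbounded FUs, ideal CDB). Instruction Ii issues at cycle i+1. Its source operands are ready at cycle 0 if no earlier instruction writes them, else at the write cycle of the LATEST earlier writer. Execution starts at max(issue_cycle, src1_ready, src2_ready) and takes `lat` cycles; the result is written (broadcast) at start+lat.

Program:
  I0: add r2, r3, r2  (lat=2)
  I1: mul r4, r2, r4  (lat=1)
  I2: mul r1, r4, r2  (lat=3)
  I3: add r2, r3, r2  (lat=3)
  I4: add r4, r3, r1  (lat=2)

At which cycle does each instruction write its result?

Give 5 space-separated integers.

I0 add r2: issue@1 deps=(None,None) exec_start@1 write@3
I1 mul r4: issue@2 deps=(0,None) exec_start@3 write@4
I2 mul r1: issue@3 deps=(1,0) exec_start@4 write@7
I3 add r2: issue@4 deps=(None,0) exec_start@4 write@7
I4 add r4: issue@5 deps=(None,2) exec_start@7 write@9

Answer: 3 4 7 7 9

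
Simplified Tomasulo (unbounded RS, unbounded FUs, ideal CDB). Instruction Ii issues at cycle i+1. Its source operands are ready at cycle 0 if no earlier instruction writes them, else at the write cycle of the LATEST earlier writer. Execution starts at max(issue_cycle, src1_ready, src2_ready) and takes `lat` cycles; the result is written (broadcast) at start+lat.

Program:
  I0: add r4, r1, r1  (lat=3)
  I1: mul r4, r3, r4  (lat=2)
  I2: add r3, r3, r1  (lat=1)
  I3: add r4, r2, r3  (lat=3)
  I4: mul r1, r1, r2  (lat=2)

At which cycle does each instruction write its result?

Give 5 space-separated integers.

I0 add r4: issue@1 deps=(None,None) exec_start@1 write@4
I1 mul r4: issue@2 deps=(None,0) exec_start@4 write@6
I2 add r3: issue@3 deps=(None,None) exec_start@3 write@4
I3 add r4: issue@4 deps=(None,2) exec_start@4 write@7
I4 mul r1: issue@5 deps=(None,None) exec_start@5 write@7

Answer: 4 6 4 7 7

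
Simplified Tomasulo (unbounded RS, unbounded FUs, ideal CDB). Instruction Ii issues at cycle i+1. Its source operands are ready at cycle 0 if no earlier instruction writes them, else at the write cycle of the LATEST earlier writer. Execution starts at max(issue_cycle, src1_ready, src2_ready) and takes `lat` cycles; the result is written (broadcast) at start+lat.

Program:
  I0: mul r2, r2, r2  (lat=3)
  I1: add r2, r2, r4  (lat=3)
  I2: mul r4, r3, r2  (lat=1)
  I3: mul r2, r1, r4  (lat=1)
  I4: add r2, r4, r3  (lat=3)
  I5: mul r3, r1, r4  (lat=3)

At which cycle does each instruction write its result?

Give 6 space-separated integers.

Answer: 4 7 8 9 11 11

Derivation:
I0 mul r2: issue@1 deps=(None,None) exec_start@1 write@4
I1 add r2: issue@2 deps=(0,None) exec_start@4 write@7
I2 mul r4: issue@3 deps=(None,1) exec_start@7 write@8
I3 mul r2: issue@4 deps=(None,2) exec_start@8 write@9
I4 add r2: issue@5 deps=(2,None) exec_start@8 write@11
I5 mul r3: issue@6 deps=(None,2) exec_start@8 write@11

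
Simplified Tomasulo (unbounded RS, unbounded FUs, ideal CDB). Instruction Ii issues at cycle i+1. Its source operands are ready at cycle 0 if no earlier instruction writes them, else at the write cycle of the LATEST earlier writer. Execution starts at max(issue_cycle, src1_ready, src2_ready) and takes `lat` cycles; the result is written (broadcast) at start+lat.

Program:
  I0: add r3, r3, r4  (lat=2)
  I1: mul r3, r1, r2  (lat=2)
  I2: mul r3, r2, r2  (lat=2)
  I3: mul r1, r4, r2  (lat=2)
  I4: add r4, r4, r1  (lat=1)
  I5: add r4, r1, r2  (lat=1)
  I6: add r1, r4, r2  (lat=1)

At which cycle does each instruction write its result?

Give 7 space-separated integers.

Answer: 3 4 5 6 7 7 8

Derivation:
I0 add r3: issue@1 deps=(None,None) exec_start@1 write@3
I1 mul r3: issue@2 deps=(None,None) exec_start@2 write@4
I2 mul r3: issue@3 deps=(None,None) exec_start@3 write@5
I3 mul r1: issue@4 deps=(None,None) exec_start@4 write@6
I4 add r4: issue@5 deps=(None,3) exec_start@6 write@7
I5 add r4: issue@6 deps=(3,None) exec_start@6 write@7
I6 add r1: issue@7 deps=(5,None) exec_start@7 write@8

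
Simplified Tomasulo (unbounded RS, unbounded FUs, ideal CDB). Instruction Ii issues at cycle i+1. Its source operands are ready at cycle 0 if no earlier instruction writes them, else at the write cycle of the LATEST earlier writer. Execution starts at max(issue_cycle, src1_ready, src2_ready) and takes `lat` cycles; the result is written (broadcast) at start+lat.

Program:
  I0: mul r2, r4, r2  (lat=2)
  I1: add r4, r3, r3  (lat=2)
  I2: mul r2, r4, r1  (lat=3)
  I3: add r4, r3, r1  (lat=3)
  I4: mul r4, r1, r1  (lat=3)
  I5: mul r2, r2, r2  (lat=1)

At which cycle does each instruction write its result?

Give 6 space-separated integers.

Answer: 3 4 7 7 8 8

Derivation:
I0 mul r2: issue@1 deps=(None,None) exec_start@1 write@3
I1 add r4: issue@2 deps=(None,None) exec_start@2 write@4
I2 mul r2: issue@3 deps=(1,None) exec_start@4 write@7
I3 add r4: issue@4 deps=(None,None) exec_start@4 write@7
I4 mul r4: issue@5 deps=(None,None) exec_start@5 write@8
I5 mul r2: issue@6 deps=(2,2) exec_start@7 write@8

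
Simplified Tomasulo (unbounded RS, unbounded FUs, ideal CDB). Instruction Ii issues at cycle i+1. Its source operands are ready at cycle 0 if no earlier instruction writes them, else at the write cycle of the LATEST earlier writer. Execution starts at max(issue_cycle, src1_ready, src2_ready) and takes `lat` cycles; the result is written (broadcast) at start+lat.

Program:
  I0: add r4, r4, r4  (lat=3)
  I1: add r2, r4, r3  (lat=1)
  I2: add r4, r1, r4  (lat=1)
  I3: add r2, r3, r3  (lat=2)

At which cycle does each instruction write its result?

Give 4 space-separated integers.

I0 add r4: issue@1 deps=(None,None) exec_start@1 write@4
I1 add r2: issue@2 deps=(0,None) exec_start@4 write@5
I2 add r4: issue@3 deps=(None,0) exec_start@4 write@5
I3 add r2: issue@4 deps=(None,None) exec_start@4 write@6

Answer: 4 5 5 6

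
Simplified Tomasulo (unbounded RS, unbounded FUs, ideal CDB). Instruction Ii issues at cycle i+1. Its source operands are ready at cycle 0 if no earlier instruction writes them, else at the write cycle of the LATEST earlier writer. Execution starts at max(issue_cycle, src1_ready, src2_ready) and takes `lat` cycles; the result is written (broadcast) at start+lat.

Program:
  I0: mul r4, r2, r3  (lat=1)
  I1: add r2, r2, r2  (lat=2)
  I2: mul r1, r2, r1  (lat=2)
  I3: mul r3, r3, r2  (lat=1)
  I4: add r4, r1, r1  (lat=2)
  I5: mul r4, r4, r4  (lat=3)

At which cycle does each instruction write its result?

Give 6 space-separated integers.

Answer: 2 4 6 5 8 11

Derivation:
I0 mul r4: issue@1 deps=(None,None) exec_start@1 write@2
I1 add r2: issue@2 deps=(None,None) exec_start@2 write@4
I2 mul r1: issue@3 deps=(1,None) exec_start@4 write@6
I3 mul r3: issue@4 deps=(None,1) exec_start@4 write@5
I4 add r4: issue@5 deps=(2,2) exec_start@6 write@8
I5 mul r4: issue@6 deps=(4,4) exec_start@8 write@11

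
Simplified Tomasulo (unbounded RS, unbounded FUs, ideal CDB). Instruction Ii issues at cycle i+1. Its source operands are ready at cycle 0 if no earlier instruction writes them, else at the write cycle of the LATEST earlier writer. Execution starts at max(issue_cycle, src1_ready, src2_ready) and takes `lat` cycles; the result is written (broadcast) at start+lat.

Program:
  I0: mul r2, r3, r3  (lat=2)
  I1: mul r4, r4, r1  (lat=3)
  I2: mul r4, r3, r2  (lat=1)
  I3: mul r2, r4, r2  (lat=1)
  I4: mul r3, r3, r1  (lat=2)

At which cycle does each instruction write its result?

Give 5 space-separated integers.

I0 mul r2: issue@1 deps=(None,None) exec_start@1 write@3
I1 mul r4: issue@2 deps=(None,None) exec_start@2 write@5
I2 mul r4: issue@3 deps=(None,0) exec_start@3 write@4
I3 mul r2: issue@4 deps=(2,0) exec_start@4 write@5
I4 mul r3: issue@5 deps=(None,None) exec_start@5 write@7

Answer: 3 5 4 5 7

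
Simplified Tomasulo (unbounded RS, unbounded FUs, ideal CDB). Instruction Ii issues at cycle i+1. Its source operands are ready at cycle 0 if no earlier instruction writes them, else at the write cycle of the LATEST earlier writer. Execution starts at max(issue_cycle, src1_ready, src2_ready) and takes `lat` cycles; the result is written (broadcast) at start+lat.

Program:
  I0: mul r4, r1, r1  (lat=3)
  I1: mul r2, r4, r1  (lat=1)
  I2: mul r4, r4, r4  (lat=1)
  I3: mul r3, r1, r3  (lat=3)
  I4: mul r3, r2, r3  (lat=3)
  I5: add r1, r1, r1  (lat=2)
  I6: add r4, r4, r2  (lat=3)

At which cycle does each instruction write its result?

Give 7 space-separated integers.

Answer: 4 5 5 7 10 8 10

Derivation:
I0 mul r4: issue@1 deps=(None,None) exec_start@1 write@4
I1 mul r2: issue@2 deps=(0,None) exec_start@4 write@5
I2 mul r4: issue@3 deps=(0,0) exec_start@4 write@5
I3 mul r3: issue@4 deps=(None,None) exec_start@4 write@7
I4 mul r3: issue@5 deps=(1,3) exec_start@7 write@10
I5 add r1: issue@6 deps=(None,None) exec_start@6 write@8
I6 add r4: issue@7 deps=(2,1) exec_start@7 write@10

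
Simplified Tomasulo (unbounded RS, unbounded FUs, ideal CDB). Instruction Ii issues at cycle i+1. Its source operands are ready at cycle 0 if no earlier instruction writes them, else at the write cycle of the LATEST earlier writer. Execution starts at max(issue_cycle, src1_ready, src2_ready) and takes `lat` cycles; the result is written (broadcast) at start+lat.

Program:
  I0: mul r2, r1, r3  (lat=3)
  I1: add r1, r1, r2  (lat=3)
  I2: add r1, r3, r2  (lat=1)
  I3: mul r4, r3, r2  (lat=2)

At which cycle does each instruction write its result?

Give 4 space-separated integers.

I0 mul r2: issue@1 deps=(None,None) exec_start@1 write@4
I1 add r1: issue@2 deps=(None,0) exec_start@4 write@7
I2 add r1: issue@3 deps=(None,0) exec_start@4 write@5
I3 mul r4: issue@4 deps=(None,0) exec_start@4 write@6

Answer: 4 7 5 6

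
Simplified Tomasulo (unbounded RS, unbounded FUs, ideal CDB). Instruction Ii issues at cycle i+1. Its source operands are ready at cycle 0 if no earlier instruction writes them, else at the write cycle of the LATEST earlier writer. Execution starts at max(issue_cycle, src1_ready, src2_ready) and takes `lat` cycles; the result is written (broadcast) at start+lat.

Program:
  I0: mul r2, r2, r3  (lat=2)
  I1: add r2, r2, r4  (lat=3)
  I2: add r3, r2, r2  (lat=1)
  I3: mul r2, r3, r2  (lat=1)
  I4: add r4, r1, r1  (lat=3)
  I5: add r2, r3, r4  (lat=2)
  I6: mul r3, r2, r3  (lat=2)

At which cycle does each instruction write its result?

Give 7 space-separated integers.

Answer: 3 6 7 8 8 10 12

Derivation:
I0 mul r2: issue@1 deps=(None,None) exec_start@1 write@3
I1 add r2: issue@2 deps=(0,None) exec_start@3 write@6
I2 add r3: issue@3 deps=(1,1) exec_start@6 write@7
I3 mul r2: issue@4 deps=(2,1) exec_start@7 write@8
I4 add r4: issue@5 deps=(None,None) exec_start@5 write@8
I5 add r2: issue@6 deps=(2,4) exec_start@8 write@10
I6 mul r3: issue@7 deps=(5,2) exec_start@10 write@12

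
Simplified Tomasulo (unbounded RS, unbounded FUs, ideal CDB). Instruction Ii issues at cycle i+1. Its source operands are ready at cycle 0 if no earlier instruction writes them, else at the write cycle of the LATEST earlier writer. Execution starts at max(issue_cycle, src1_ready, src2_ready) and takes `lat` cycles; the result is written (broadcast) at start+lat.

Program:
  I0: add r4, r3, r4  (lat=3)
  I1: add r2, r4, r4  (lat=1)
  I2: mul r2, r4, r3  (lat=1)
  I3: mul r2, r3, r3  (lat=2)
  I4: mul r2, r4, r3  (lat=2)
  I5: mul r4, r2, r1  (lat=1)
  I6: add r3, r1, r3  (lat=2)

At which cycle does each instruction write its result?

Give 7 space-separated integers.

I0 add r4: issue@1 deps=(None,None) exec_start@1 write@4
I1 add r2: issue@2 deps=(0,0) exec_start@4 write@5
I2 mul r2: issue@3 deps=(0,None) exec_start@4 write@5
I3 mul r2: issue@4 deps=(None,None) exec_start@4 write@6
I4 mul r2: issue@5 deps=(0,None) exec_start@5 write@7
I5 mul r4: issue@6 deps=(4,None) exec_start@7 write@8
I6 add r3: issue@7 deps=(None,None) exec_start@7 write@9

Answer: 4 5 5 6 7 8 9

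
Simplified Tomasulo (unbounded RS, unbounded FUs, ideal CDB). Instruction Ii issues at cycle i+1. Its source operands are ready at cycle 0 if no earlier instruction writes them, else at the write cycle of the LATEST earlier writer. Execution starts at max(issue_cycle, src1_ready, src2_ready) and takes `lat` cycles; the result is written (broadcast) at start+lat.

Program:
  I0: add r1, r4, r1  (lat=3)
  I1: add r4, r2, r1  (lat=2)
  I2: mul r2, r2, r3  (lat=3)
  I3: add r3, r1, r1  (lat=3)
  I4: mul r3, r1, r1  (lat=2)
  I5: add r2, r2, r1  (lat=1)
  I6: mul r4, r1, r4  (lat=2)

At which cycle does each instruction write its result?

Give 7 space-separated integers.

Answer: 4 6 6 7 7 7 9

Derivation:
I0 add r1: issue@1 deps=(None,None) exec_start@1 write@4
I1 add r4: issue@2 deps=(None,0) exec_start@4 write@6
I2 mul r2: issue@3 deps=(None,None) exec_start@3 write@6
I3 add r3: issue@4 deps=(0,0) exec_start@4 write@7
I4 mul r3: issue@5 deps=(0,0) exec_start@5 write@7
I5 add r2: issue@6 deps=(2,0) exec_start@6 write@7
I6 mul r4: issue@7 deps=(0,1) exec_start@7 write@9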